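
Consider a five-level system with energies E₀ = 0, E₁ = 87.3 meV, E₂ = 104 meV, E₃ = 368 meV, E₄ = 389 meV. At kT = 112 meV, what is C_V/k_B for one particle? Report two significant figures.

Eᵢ/kT = 0, 0.7795, 0.9286, 3.286, 3.473.
Z = Σ e^(−Eᵢ/kT) = e^(−0) + e^(−0.7795) + e^(−0.9286) + e^(−3.286) + e^(−3.473) = 1.000 + 0.4586 + 0.3951 + 0.03740 + 0.03102 = 1.922.
⟨E⟩ = 55.65 meV, ⟨E²⟩ = 9119 meV².
C_V/k_B = (⟨E²⟩ − ⟨E⟩²)/(kT)² = (9119 − 3097)/12540 = 0.48.

0.48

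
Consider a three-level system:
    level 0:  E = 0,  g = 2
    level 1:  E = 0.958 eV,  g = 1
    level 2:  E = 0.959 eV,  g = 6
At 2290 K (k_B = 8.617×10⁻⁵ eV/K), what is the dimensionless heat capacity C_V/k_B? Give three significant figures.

0.608

k_BT = 8.617×10⁻⁵ × 2290 K = 0.19733 eV.
Eᵢ/kT = 0, 4.8548, 4.8599.
Z = Σ gᵢe^(−Eᵢ/kT) = 2·e^(−0) + 1·e^(−4.8548) + 6·e^(−4.8599) = 2.0000 + 0.0077909 + 0.046508 = 2.0543.
⟨E⟩ = 0.025344 eV, ⟨E²⟩ = 0.024302 eV².
C_V/k_B = (⟨E²⟩ − ⟨E⟩²)/(kT)² = (0.024302 − 0.00064232)/0.038939 = 0.608.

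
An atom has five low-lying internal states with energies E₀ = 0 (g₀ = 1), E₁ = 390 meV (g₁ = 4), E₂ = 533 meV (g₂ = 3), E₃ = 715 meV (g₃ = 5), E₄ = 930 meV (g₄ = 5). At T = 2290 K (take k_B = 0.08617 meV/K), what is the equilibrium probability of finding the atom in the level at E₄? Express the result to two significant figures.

k_BT = 0.08617 × 2290 K = 197.3 meV.
Eᵢ/kT = 0, 1.977, 2.701, 3.624, 4.714.
Z = Σ gᵢe^(−Eᵢ/kT) = 1·e^(−0) + 4·e^(−1.977) + 3·e^(−2.701) + 5·e^(−3.624) + 5·e^(−4.714) = 1.000 + 0.5539 + 0.2014 + 0.1334 + 0.04484 = 1.934.
P₄ = g₄ e^(−E₄/kT) / Z = 0.04484/1.934 = 0.023.

0.023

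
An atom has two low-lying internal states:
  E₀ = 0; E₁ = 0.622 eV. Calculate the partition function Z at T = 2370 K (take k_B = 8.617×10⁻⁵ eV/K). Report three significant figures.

k_BT = 8.617×10⁻⁵ × 2370 K = 0.20422 eV.
Eᵢ/kT = 0, 3.0457.
Z = Σ e^(−Eᵢ/kT) = e^(−0) + e^(−3.0457) = 1.0000 + 0.047563 = 1.0476.

Z = 1.05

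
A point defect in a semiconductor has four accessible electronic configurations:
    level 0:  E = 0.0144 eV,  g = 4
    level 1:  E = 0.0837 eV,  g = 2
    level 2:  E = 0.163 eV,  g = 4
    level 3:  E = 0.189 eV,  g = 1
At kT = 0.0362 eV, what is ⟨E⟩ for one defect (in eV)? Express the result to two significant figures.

0.022 eV

Eᵢ/kT = 0.3978, 2.312, 4.503, 5.221.
Z = Σ gᵢe^(−Eᵢ/kT) = 4·e^(−0.3978) + 2·e^(−2.312) + 4·e^(−4.503) + 1·e^(−5.221) = 2.687 + 0.1981 + 0.04430 + 0.005402 = 2.935.
⟨E⟩ = Σ Eᵢ gᵢe^(−Eᵢ/kT) / Z = (0.0144·2.687 + 0.0837·0.1981 + 0.163·0.04430 + 0.189·0.005402) / 2.935 = 0.022 eV.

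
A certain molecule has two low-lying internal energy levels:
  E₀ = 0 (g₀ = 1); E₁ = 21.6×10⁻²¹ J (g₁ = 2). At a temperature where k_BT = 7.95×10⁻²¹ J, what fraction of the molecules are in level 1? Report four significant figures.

0.1167

Eᵢ/kT = 0, 2.71698.
Z = Σ gᵢe^(−Eᵢ/kT) = 1·e^(−0) + 2·e^(−2.71698) = 1.00000 + 0.132148 = 1.13215.
P₁ = g₁ e^(−E₁/kT) / Z = 0.132148/1.13215 = 0.1167.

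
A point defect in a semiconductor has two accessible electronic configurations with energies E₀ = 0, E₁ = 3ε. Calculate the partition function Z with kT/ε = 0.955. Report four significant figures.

Z = 1.043

Eᵢ/kT = 0, 3.14136.
Z = Σ e^(−Eᵢ/kT) = e^(−0) + e^(−3.14136) = 1.00000 + 0.0432240 = 1.04322.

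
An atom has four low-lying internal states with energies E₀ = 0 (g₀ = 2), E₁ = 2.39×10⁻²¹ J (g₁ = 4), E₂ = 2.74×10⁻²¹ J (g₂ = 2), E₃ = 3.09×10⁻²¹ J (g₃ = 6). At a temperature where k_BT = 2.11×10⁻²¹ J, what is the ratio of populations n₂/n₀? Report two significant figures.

n₂/n₀ = (g₂/g₀) exp[−(E₂−E₀)/kT] = (2/2) × exp(−(2.74 ×10⁻²¹ J)/(2.11 ×10⁻²¹ J)) = (2/2) × exp(-1.299) = 0.27.

0.27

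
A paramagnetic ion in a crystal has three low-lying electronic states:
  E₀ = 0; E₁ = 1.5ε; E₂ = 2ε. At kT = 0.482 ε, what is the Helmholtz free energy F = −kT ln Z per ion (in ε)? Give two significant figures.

-0.028 ε

Eᵢ/kT = 0, 3.112, 4.149.
Z = Σ e^(−Eᵢ/kT) = e^(−0) + e^(−3.112) + e^(−4.149) = 1.000 + 0.04451 + 0.01578 = 1.060.
F = −kT ln Z = −0.482 × ln(1.060) = −0.482 × 0.05827 = -0.028 ε.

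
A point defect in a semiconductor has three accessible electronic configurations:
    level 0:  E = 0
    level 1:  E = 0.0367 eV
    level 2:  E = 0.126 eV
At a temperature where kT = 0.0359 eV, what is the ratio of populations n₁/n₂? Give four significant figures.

n₁/n₂ = exp[−(E₁−E₂)/kT] = exp(−(-0.0893 eV)/(0.0359 eV)) = exp(2.48747) = 12.03.

12.03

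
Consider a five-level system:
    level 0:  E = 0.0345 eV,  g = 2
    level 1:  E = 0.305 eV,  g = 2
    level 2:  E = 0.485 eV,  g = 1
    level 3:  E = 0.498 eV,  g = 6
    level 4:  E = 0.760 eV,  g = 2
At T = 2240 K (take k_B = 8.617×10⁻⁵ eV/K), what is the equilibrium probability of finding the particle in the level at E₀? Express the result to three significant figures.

k_BT = 8.617×10⁻⁵ × 2240 K = 0.19302 eV.
Eᵢ/kT = 0.17874, 1.5801, 2.5127, 2.5800, 3.9374.
Z = Σ gᵢe^(−Eᵢ/kT) = 2·e^(−0.17874) + 2·e^(−1.5801) + 1·e^(−2.5127) + 6·e^(−2.5800) + 2·e^(−3.9374) = 1.6726 + 0.41191 + 0.081049 + 0.45464 + 0.038998 = 2.6592.
P₀ = g₀ e^(−E₀/kT) / Z = 1.6726/2.6592 = 0.629.

0.629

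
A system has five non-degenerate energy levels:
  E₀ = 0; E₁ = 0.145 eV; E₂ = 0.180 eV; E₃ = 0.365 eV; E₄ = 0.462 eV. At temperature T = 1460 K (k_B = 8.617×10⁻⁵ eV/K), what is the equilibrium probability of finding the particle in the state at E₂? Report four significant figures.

0.1462

k_BT = 8.617×10⁻⁵ × 1460 K = 0.125808 eV.
Eᵢ/kT = 0, 1.15255, 1.43075, 2.90125, 3.67226.
Z = Σ e^(−Eᵢ/kT) = e^(−0) + e^(−1.15255) + e^(−1.43075) + e^(−2.90125) + e^(−3.67226) = 1.00000 + 0.315830 + 0.239130 + 0.0549545 + 0.0254190 = 1.63533.
P₂ = e^(−E₂/kT) / Z = 0.239130/1.63533 = 0.1462.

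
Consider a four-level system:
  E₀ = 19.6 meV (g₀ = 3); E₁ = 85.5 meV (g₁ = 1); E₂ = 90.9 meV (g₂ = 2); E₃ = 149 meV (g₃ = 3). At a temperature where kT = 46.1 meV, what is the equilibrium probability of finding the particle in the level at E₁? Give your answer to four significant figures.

Eᵢ/kT = 0.425163, 1.85466, 1.97180, 3.23210.
Z = Σ gᵢe^(−Eᵢ/kT) = 3·e^(−0.425163) + 1·e^(−1.85466) + 2·e^(−1.97180) + 3·e^(−3.23210) = 1.96099 + 0.156506 + 0.278412 + 0.118424 = 2.51433.
P₁ = g₁ e^(−E₁/kT) / Z = 0.156506/2.51433 = 0.06225.

0.06225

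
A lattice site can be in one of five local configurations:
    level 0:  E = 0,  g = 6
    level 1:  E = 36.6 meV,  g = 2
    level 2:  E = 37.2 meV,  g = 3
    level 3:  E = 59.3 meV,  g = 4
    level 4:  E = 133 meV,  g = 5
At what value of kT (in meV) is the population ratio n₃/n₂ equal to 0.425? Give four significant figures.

n₃/n₂ = (g₃/g₂) exp[−(E₃−E₂)/kT] = 0.425.
⇒ (E₃−E₂)/kT = ln((4/3)/0.425) = ln(3.13725) = 1.14335.
kT = 22.1 meV / 1.14335 = 19.33 meV.

19.33 meV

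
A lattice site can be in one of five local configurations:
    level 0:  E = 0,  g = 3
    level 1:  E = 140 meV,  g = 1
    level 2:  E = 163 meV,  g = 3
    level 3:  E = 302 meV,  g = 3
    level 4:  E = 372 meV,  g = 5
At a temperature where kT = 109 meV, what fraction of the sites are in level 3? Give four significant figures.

0.04367

Eᵢ/kT = 0, 1.28440, 1.49541, 2.77064, 3.41284.
Z = Σ gᵢe^(−Eᵢ/kT) = 3·e^(−0) + 1·e^(−1.28440) + 3·e^(−1.49541) + 3·e^(−2.77064) + 5·e^(−3.41284) = 3.00000 + 0.276817 + 0.672470 + 0.187866 + 0.164737 = 4.30189.
P₃ = g₃ e^(−E₃/kT) / Z = 0.187866/4.30189 = 0.04367.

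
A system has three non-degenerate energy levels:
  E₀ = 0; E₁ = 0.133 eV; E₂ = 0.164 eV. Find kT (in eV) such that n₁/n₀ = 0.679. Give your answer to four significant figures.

0.3436 eV

n₁/n₀ = exp[−(E₁−E₀)/kT] = 0.679.
⇒ (E₁−E₀)/kT = ln(1/0.679) = ln(1.47275) = 0.387131.
kT = 0.133 eV / 0.387131 = 0.3436 eV.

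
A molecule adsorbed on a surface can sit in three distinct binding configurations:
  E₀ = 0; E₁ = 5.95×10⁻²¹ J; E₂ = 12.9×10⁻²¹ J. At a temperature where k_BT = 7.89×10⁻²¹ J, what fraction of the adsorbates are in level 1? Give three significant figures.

Eᵢ/kT = 0, 0.75412, 1.6350.
Z = Σ e^(−Eᵢ/kT) = e^(−0) + e^(−0.75412) + e^(−1.6350) = 1.0000 + 0.47042 + 0.19495 = 1.6654.
P₁ = e^(−E₁/kT) / Z = 0.47042/1.6654 = 0.282.

0.282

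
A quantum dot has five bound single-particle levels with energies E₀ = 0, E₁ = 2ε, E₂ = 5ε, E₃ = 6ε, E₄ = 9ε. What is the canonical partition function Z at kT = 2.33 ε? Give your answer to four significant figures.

Eᵢ/kT = 0, 0.858369, 2.14592, 2.57511, 3.86266.
Z = Σ e^(−Eᵢ/kT) = e^(−0) + e^(−0.858369) + e^(−2.14592) + e^(−2.57511) + e^(−3.86266) = 1.00000 + 0.423853 + 0.116960 + 0.0761454 + 0.0210120 = 1.63797.

Z = 1.638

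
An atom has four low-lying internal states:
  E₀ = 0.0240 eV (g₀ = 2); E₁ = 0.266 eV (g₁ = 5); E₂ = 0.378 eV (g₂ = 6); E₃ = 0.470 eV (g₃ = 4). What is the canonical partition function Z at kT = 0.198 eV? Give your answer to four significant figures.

Eᵢ/kT = 0.121212, 1.34343, 1.90909, 2.37374.
Z = Σ gᵢe^(−Eᵢ/kT) = 2·e^(−0.121212) + 5·e^(−1.34343) + 6·e^(−1.90909) + 4·e^(−2.37374) = 1.77169 + 1.30475 + 0.889291 + 0.372527 = 4.33826.

Z = 4.338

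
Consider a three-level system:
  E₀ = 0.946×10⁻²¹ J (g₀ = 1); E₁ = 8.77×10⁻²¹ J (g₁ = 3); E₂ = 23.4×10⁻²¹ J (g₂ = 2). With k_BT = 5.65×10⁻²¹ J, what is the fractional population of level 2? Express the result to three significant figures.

Eᵢ/kT = 0.16743, 1.5522, 4.1416.
Z = Σ gᵢe^(−Eᵢ/kT) = 1·e^(−0.16743) + 3·e^(−1.5522) + 2·e^(−4.1416) = 0.84584 + 0.63534 + 0.031795 = 1.5130.
P₂ = g₂ e^(−E₂/kT) / Z = 0.031795/1.5130 = 0.0210.

0.0210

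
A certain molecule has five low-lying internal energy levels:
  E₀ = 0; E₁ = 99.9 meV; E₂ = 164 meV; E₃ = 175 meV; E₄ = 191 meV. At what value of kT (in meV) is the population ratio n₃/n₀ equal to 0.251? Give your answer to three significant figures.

n₃/n₀ = exp[−(E₃−E₀)/kT] = 0.251.
⇒ (E₃−E₀)/kT = ln(1/0.251) = ln(3.9841) = 1.3823.
kT = 175 meV / 1.3823 = 127 meV.

127 meV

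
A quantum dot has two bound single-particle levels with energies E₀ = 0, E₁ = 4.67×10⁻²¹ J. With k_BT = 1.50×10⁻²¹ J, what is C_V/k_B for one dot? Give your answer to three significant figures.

0.395

Eᵢ/kT = 0, 3.1133.
Z = Σ e^(−Eᵢ/kT) = e^(−0) + e^(−3.1133) = 1.0000 + 0.044454 = 1.0445.
⟨E⟩ = 0.19876, ⟨E²⟩ = 0.92819.
C_V/k_B = (⟨E²⟩ − ⟨E⟩²)/(kT)² = (0.92819 − 0.039506)/2.2500 = 0.395.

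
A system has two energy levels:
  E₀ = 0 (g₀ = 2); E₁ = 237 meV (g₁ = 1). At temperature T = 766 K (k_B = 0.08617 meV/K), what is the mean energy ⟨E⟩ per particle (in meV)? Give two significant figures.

k_BT = 0.08617 × 766 K = 66.01 meV.
Eᵢ/kT = 0, 3.590.
Z = Σ gᵢe^(−Eᵢ/kT) = 2·e^(−0) + 1·e^(−3.590) = 2.000 + 0.02760 = 2.028.
⟨E⟩ = Σ Eᵢ gᵢe^(−Eᵢ/kT) / Z = (0·2.000 + 237·0.02760) / 2.028 = 3.2 meV.

3.2 meV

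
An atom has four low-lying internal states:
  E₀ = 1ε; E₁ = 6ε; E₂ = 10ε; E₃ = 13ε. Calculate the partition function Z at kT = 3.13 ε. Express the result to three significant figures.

Eᵢ/kT = 0.31949, 1.9169, 3.1949, 4.1534.
Z = Σ e^(−Eᵢ/kT) = e^(−0.31949) + e^(−1.9169) + e^(−3.1949) + e^(−4.1534) = 0.72652 + 0.14706 + 0.040971 + 0.015711 = 0.93026.

Z = 0.930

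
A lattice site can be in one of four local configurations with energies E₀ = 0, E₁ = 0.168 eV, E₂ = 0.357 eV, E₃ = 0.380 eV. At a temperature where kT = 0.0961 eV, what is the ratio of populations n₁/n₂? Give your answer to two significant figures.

n₁/n₂ = exp[−(E₁−E₂)/kT] = exp(−(-0.189 eV)/(0.0961 eV)) = exp(1.967) = 7.1.

7.1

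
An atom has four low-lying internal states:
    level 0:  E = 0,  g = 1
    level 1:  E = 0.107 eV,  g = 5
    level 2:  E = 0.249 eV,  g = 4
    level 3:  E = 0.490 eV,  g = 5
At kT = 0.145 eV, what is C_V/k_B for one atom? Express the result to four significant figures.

Eᵢ/kT = 0, 0.737931, 1.71724, 3.37931.
Z = Σ gᵢe^(−Eᵢ/kT) = 1·e^(−0) + 5·e^(−0.737931) + 4·e^(−1.71724) + 5·e^(−3.37931) = 1.00000 + 2.39051 + 0.718244 + 0.170355 = 4.27911.
⟨E⟩ = 0.121077 eV, ⟨E²⟩ = 0.0263613 eV².
C_V/k_B = (⟨E²⟩ − ⟨E⟩²)/(kT)² = (0.0263613 − 0.0146596)/0.0210250 = 0.5566.

0.5566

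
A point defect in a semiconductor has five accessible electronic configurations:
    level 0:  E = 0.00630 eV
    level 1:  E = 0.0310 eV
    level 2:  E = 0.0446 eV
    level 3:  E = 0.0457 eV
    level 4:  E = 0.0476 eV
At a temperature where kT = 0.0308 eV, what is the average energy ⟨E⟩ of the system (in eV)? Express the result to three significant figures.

0.0256 eV

Eᵢ/kT = 0.20455, 1.0065, 1.4481, 1.4838, 1.5455.
Z = Σ e^(−Eᵢ/kT) = e^(−0.20455) + e^(−1.0065) + e^(−1.4481) + e^(−1.4838) + e^(−1.5455) = 0.81501 + 0.36550 + 0.23502 + 0.22677 + 0.21321 = 1.8555.
⟨E⟩ = Σ Eᵢ e^(−Eᵢ/kT) / Z = (0.00630·0.81501 + 0.0310·0.36550 + 0.0446·0.23502 + 0.0457·0.22677 + 0.0476·0.21321) / 1.8555 = 0.0256 eV.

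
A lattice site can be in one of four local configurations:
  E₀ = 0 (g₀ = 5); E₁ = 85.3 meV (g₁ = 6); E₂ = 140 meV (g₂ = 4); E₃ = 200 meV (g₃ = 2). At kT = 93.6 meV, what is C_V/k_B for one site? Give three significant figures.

Eᵢ/kT = 0, 0.91132, 1.4957, 2.1368.
Z = Σ gᵢe^(−Eᵢ/kT) = 5·e^(−0) + 6·e^(−0.91132) + 4·e^(−1.4957) + 2·e^(−2.1368) = 5.0000 + 2.4120 + 0.89637 + 0.23606 = 8.5444.
⟨E⟩ = 44.292 meV, ⟨E²⟩ = 5215.2 meV².
C_V/k_B = (⟨E²⟩ − ⟨E⟩²)/(kT)² = (5215.2 − 1961.8)/8761.0 = 0.371.

0.371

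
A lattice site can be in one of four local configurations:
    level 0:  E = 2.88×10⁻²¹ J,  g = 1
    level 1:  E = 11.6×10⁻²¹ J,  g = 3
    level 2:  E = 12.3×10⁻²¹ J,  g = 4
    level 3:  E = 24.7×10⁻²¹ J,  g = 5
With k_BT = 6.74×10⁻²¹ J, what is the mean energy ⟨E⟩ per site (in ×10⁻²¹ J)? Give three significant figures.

9.79 ×10⁻²¹ J

Eᵢ/kT = 0.42730, 1.7211, 1.8249, 3.6647.
Z = Σ gᵢe^(−Eᵢ/kT) = 1·e^(−0.42730) + 3·e^(−1.7211) + 4·e^(−1.8249) + 5·e^(−3.6647) = 0.65227 + 0.53661 + 0.64494 + 0.12806 = 1.9619.
⟨E⟩ = Σ Eᵢ gᵢe^(−Eᵢ/kT) / Z = (2.88·0.65227 + 11.6·0.53661 + 12.3·0.64494 + 24.7·0.12806) / 1.9619 = 9.79 ×10⁻²¹ J.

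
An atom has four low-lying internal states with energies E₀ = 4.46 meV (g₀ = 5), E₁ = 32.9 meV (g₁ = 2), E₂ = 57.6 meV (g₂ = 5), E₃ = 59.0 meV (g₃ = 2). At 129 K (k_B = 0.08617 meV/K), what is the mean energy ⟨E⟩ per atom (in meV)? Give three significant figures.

5.89 meV

k_BT = 0.08617 × 129 K = 11.116 meV.
Eᵢ/kT = 0.40122, 2.9597, 5.1817, 5.3077.
Z = Σ gᵢe^(−Eᵢ/kT) = 5·e^(−0.40122) + 2·e^(−2.9597) + 5·e^(−5.1817) + 2·e^(−5.3077) = 3.3475 + 0.10367 + 0.028092 + 0.0099066 = 3.4892.
⟨E⟩ = Σ Eᵢ gᵢe^(−Eᵢ/kT) / Z = (4.46·3.3475 + 32.9·0.10367 + 57.6·0.028092 + 59.0·0.0099066) / 3.4892 = 5.89 meV.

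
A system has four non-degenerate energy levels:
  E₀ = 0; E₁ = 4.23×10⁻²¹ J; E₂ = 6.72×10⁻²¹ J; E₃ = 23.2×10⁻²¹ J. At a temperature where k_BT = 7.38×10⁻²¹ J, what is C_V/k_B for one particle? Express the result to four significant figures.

0.3017

Eᵢ/kT = 0, 0.573171, 0.910569, 3.14363.
Z = Σ e^(−Eᵢ/kT) = e^(−0) + e^(−0.573171) + e^(−0.910569) + e^(−3.14363) = 1.00000 + 0.563735 + 0.402295 + 0.0431260 = 2.00916.
⟨E⟩ = 3.03039, ⟨E²⟩ = 25.6157.
C_V/k_B = (⟨E²⟩ − ⟨E⟩²)/(kT)² = (25.6157 − 9.18326)/54.4644 = 0.3017.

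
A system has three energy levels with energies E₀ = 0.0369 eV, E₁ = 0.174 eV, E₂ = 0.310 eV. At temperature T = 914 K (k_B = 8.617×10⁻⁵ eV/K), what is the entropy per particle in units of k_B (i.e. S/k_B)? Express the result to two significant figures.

k_BT = 8.617×10⁻⁵ × 914 K = 0.07876 eV.
Eᵢ/kT = 0.4685, 2.209, 3.936.
Z = Σ e^(−Eᵢ/kT) = e^(−0.4685) + e^(−2.209) + e^(−3.936) = 0.6259 + 0.1098 + 0.01953 = 0.7552.
⟨E⟩ = Σ EᵢPᵢ = 0.06390 eV.
S/k_B = ln Z + ⟨E⟩/kT = ln(0.7552) + 0.06390/0.07876 = -0.2808 + 0.8113 = 0.53.

0.53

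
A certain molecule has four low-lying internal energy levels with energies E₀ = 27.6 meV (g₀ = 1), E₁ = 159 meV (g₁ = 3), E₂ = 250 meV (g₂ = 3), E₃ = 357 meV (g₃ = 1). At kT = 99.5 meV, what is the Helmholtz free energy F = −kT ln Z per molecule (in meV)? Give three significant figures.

-48.9 meV

Eᵢ/kT = 0.27739, 1.5980, 2.5126, 3.5879.
Z = Σ gᵢe^(−Eᵢ/kT) = 1·e^(−0.27739) + 3·e^(−1.5980) + 3·e^(−2.5126) + 1·e^(−3.5879) = 0.75776 + 0.60690 + 0.24317 + 0.027656 = 1.6355.
F = −kT ln Z = −99.5 × ln(1.6355) = −99.5 × 0.49195 = -48.9 meV.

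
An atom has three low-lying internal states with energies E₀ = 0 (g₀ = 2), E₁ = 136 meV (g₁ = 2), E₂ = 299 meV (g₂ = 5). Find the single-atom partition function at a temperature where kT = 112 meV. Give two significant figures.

Z = 2.9

Eᵢ/kT = 0, 1.214, 2.670.
Z = Σ gᵢe^(−Eᵢ/kT) = 2·e^(−0) + 2·e^(−1.214) + 5·e^(−2.670) = 2.000 + 0.5940 + 0.3463 = 2.940.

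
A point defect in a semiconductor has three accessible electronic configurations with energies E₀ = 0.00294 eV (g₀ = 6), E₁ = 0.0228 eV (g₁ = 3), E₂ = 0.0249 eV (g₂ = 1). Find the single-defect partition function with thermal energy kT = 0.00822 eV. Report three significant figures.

Z = 4.43

Eᵢ/kT = 0.35766, 2.7737, 3.0292.
Z = Σ gᵢe^(−Eᵢ/kT) = 6·e^(−0.35766) + 3·e^(−2.7737) + 1·e^(−3.0292) = 4.1959 + 0.18729 + 0.048354 = 4.4315.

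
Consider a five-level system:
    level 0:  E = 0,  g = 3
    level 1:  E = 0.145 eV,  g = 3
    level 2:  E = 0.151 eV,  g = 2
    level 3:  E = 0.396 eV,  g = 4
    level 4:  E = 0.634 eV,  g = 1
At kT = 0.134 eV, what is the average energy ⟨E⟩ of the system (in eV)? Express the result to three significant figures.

Eᵢ/kT = 0, 1.0821, 1.1269, 2.9552, 4.7313.
Z = Σ gᵢe^(−Eᵢ/kT) = 3·e^(−0) + 3·e^(−1.0821) + 2·e^(−1.1269) + 4·e^(−2.9552) + 1·e^(−4.7313) = 3.0000 + 1.0166 + 0.64807 + 0.20827 + 0.0088150 = 4.8818.
⟨E⟩ = Σ Eᵢ gᵢe^(−Eᵢ/kT) / Z = (0·3.0000 + 0.145·1.0166 + 0.151·0.64807 + 0.396·0.20827 + 0.634·0.0088150) / 4.8818 = 0.0683 eV.

0.0683 eV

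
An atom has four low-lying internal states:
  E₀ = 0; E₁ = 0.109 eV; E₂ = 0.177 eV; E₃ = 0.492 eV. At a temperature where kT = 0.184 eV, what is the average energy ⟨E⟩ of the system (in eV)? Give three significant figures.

0.0808 eV

Eᵢ/kT = 0, 0.59239, 0.96196, 2.6739.
Z = Σ e^(−Eᵢ/kT) = e^(−0) + e^(−0.59239) + e^(−0.96196) + e^(−2.6739) = 1.0000 + 0.55300 + 0.38214 + 0.068983 = 2.0041.
⟨E⟩ = Σ Eᵢ e^(−Eᵢ/kT) / Z = (0·1.0000 + 0.109·0.55300 + 0.177·0.38214 + 0.492·0.068983) / 2.0041 = 0.0808 eV.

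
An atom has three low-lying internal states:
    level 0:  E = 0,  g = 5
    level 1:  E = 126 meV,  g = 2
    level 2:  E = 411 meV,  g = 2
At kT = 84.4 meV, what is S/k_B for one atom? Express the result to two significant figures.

Eᵢ/kT = 0, 1.493, 4.870.
Z = Σ gᵢe^(−Eᵢ/kT) = 5·e^(−0) + 2·e^(−1.493) + 2·e^(−4.870) = 5.000 + 0.4494 + 0.01535 = 5.465.
⟨E⟩ = Σ EᵢPᵢ = 11.52 meV.
S/k_B = ln Z + ⟨E⟩/kT = ln(5.465) + 11.52/84.4 = 1.698 + 0.1365 = 1.8.

1.8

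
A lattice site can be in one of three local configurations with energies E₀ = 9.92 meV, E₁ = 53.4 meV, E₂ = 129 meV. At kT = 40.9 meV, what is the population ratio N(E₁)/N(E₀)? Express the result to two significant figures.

0.35

n₁/n₀ = exp[−(E₁−E₀)/kT] = exp(−(43.48 meV)/(40.9 meV)) = exp(-1.063) = 0.35.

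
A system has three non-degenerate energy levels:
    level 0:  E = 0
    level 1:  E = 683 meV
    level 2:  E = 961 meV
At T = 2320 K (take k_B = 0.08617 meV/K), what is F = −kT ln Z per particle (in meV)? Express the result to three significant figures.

-8.03 meV

k_BT = 0.08617 × 2320 K = 199.91 meV.
Eᵢ/kT = 0, 3.4165, 4.8072.
Z = Σ e^(−Eᵢ/kT) = e^(−0) + e^(−3.4165) + e^(−4.8072) = 1.0000 + 0.032827 + 0.0081707 = 1.0410.
F = −kT ln Z = −199.91 × ln(1.0410) = −199.91 × 0.040182 = -8.03 meV.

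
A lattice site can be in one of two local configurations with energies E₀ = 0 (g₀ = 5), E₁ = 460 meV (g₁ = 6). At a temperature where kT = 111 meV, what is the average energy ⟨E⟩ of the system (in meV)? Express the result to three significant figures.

Eᵢ/kT = 0, 4.1441.
Z = Σ gᵢe^(−Eᵢ/kT) = 5·e^(−0) + 6·e^(−4.1441) = 5.0000 + 0.095146 = 5.0951.
⟨E⟩ = Σ Eᵢ gᵢe^(−Eᵢ/kT) / Z = (0·5.0000 + 460·0.095146) / 5.0951 = 8.59 meV.

8.59 meV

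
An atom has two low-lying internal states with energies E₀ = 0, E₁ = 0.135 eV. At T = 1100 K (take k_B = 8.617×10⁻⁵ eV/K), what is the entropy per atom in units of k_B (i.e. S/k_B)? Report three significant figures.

k_BT = 8.617×10⁻⁵ × 1100 K = 0.094787 eV.
Eᵢ/kT = 0, 1.4242.
Z = Σ e^(−Eᵢ/kT) = e^(−0) + e^(−1.4242) = 1.0000 + 0.24070 = 1.2407.
⟨E⟩ = Σ EᵢPᵢ = 0.026190 eV.
S/k_B = ln Z + ⟨E⟩/kT = ln(1.2407) + 0.026190/0.094787 = 0.21568 + 0.27630 = 0.492.

0.492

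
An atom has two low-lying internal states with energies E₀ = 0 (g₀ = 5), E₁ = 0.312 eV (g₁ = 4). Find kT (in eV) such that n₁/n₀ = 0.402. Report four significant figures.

0.4534 eV

n₁/n₀ = (g₁/g₀) exp[−(E₁−E₀)/kT] = 0.402.
⇒ (E₁−E₀)/kT = ln((4/5)/0.402) = ln(1.99005) = 0.688160.
kT = 0.312 eV / 0.688160 = 0.4534 eV.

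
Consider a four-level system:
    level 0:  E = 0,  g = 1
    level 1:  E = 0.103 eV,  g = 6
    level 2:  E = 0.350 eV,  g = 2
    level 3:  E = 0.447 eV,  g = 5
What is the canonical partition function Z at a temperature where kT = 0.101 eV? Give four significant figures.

Eᵢ/kT = 0, 1.01980, 3.46535, 4.42574.
Z = Σ gᵢe^(−Eᵢ/kT) = 1·e^(−0) + 6·e^(−1.01980) + 2·e^(−3.46535) + 5·e^(−4.42574) = 1.00000 + 2.16400 + 0.0625241 + 0.0598268 = 3.28635.

Z = 3.286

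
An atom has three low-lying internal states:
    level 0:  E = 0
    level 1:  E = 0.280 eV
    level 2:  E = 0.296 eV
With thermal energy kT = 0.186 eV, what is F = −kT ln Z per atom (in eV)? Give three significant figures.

-0.0660 eV

Eᵢ/kT = 0, 1.5054, 1.5914.
Z = Σ e^(−Eᵢ/kT) = e^(−0) + e^(−1.5054) + e^(−1.5914) = 1.0000 + 0.22193 + 0.20364 = 1.4256.
F = −kT ln Z = −0.186 × ln(1.4256) = −0.186 × 0.35459 = -0.0660 eV.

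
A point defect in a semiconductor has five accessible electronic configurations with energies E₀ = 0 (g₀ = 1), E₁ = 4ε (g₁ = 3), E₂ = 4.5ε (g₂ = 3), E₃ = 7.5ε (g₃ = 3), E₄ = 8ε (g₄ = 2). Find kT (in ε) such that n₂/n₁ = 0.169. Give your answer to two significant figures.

0.28 ε

n₂/n₁ = (g₂/g₁) exp[−(E₂−E₁)/kT] = 0.169.
⇒ (E₂−E₁)/kT = ln((3/3)/0.169) = ln(5.917) = 1.778.
kT = 0.5ε / 1.778 = 0.28 ε.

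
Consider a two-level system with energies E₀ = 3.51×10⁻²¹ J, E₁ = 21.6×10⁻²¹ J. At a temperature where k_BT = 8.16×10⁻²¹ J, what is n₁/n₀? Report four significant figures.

n₁/n₀ = exp[−(E₁−E₀)/kT] = exp(−(18.09 ×10⁻²¹ J)/(8.16 ×10⁻²¹ J)) = exp(-2.21691) = 0.1089.

0.1089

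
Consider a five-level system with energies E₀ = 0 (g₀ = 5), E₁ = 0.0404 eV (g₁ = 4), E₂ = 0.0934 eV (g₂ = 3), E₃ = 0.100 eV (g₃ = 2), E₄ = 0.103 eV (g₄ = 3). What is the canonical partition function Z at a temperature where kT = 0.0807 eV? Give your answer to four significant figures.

Eᵢ/kT = 0, 0.500620, 1.15737, 1.23916, 1.27633.
Z = Σ gᵢe^(−Eᵢ/kT) = 5·e^(−0) + 4·e^(−0.500620) + 3·e^(−1.15737) + 2·e^(−1.23916) + 3·e^(−1.27633) = 5.00000 + 2.42462 + 0.942935 + 0.579255 + 0.837179 = 9.78399.

Z = 9.784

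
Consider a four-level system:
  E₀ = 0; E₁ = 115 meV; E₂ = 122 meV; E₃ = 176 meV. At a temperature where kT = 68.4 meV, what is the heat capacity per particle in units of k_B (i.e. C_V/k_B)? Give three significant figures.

0.775

Eᵢ/kT = 0, 1.6813, 1.7836, 2.5731.
Z = Σ e^(−Eᵢ/kT) = e^(−0) + e^(−1.6813) + e^(−1.7836) + e^(−2.5731) = 1.0000 + 0.18613 + 0.16803 + 0.076299 = 1.4305.
⟨E⟩ = 38.681 meV, ⟨E²⟩ = 5121.3 meV².
C_V/k_B = (⟨E²⟩ − ⟨E⟩²)/(kT)² = (5121.3 − 1496.2)/4678.6 = 0.775.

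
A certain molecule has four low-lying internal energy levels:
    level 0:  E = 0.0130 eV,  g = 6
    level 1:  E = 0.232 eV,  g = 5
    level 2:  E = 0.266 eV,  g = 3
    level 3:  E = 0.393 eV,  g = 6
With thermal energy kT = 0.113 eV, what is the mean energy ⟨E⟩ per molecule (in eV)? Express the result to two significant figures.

Eᵢ/kT = 0.1150, 2.053, 2.354, 3.478.
Z = Σ gᵢe^(−Eᵢ/kT) = 6·e^(−0.1150) + 5·e^(−2.053) + 3·e^(−2.354) + 6·e^(−3.478) = 5.348 + 0.6417 + 0.2850 + 0.1852 = 6.460.
⟨E⟩ = Σ Eᵢ gᵢe^(−Eᵢ/kT) / Z = (0.0130·5.348 + 0.232·0.6417 + 0.266·0.2850 + 0.393·0.1852) / 6.460 = 0.057 eV.

0.057 eV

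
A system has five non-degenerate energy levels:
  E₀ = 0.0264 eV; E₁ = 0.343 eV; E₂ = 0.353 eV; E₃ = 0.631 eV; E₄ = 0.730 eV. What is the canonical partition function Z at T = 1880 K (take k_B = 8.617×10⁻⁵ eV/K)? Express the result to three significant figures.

Z = 1.11

k_BT = 8.617×10⁻⁵ × 1880 K = 0.16200 eV.
Eᵢ/kT = 0.16296, 2.1173, 2.1790, 3.8951, 4.5062.
Z = Σ e^(−Eᵢ/kT) = e^(−0.16296) + e^(−2.1173) + e^(−2.1790) + e^(−3.8951) + e^(−4.5062) = 0.84963 + 0.12036 + 0.11315 + 0.020341 + 0.011040 = 1.1145.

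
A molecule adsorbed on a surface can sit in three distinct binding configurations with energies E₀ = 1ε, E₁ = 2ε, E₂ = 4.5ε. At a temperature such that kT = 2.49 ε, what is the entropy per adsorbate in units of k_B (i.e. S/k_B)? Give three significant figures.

Eᵢ/kT = 0.40161, 0.80321, 1.8072.
Z = Σ e^(−Eᵢ/kT) = e^(−0.40161) + e^(−0.80321) + e^(−1.8072) = 0.66924 + 0.44789 + 0.16411 = 1.2812.
⟨E⟩ = Σ EᵢPᵢ = 1.7979 ε.
S/k_B = ln Z + ⟨E⟩/kT = ln(1.2812) + 1.7979/2.49 = 0.24780 + 0.72205 = 0.970.

0.970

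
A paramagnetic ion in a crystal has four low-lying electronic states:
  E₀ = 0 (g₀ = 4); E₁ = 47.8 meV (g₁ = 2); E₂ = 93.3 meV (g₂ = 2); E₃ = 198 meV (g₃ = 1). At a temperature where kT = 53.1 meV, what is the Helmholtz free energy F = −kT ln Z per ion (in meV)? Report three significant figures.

Eᵢ/kT = 0, 0.90019, 1.7571, 3.7288.
Z = Σ gᵢe^(−Eᵢ/kT) = 4·e^(−0) + 2·e^(−0.90019) + 2·e^(−1.7571) + 1·e^(−3.7288) = 4.0000 + 0.81298 + 0.34509 + 0.024022 = 5.1821.
F = −kT ln Z = −53.1 × ln(5.1821) = −53.1 × 1.6452 = -87.4 meV.

-87.4 meV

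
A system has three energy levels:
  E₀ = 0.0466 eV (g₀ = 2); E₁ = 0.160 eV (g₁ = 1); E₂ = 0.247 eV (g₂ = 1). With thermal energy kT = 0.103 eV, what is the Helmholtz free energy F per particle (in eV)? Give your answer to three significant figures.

-0.0468 eV

Eᵢ/kT = 0.45243, 1.5534, 2.3981.
Z = Σ gᵢe^(−Eᵢ/kT) = 2·e^(−0.45243) + 1·e^(−1.5534) + 1·e^(−2.3981) = 1.2722 + 0.21153 + 0.090890 = 1.5746.
F = −kT ln Z = −0.103 × ln(1.5746) = −0.103 × 0.45400 = -0.0468 eV.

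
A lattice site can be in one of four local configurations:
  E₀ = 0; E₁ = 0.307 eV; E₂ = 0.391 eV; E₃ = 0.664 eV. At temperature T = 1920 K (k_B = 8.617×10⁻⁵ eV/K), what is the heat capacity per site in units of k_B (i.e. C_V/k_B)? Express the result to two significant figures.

k_BT = 8.617×10⁻⁵ × 1920 K = 0.1654 eV.
Eᵢ/kT = 0, 1.856, 2.364, 4.015.
Z = Σ e^(−Eᵢ/kT) = e^(−0) + e^(−1.856) + e^(−2.364) + e^(−4.015) = 1.000 + 0.1563 + 0.09404 + 0.01804 = 1.268.
⟨E⟩ = 0.07629 eV, ⟨E²⟩ = 0.02923 eV².
C_V/k_B = (⟨E²⟩ − ⟨E⟩²)/(kT)² = (0.02923 − 0.005820)/0.02736 = 0.86.

0.86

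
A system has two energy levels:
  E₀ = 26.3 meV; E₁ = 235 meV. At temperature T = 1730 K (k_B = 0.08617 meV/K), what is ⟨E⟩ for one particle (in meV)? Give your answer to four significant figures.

k_BT = 0.08617 × 1730 K = 149.074 meV.
Eᵢ/kT = 0.176422, 1.57640.
Z = Σ e^(−Eᵢ/kT) = e^(−0.176422) + e^(−1.57640) = 0.838264 + 0.206718 = 1.04498.
⟨E⟩ = Σ Eᵢ e^(−Eᵢ/kT) / Z = (26.3·0.838264 + 235·0.206718) / 1.04498 = 67.59 meV.

67.59 meV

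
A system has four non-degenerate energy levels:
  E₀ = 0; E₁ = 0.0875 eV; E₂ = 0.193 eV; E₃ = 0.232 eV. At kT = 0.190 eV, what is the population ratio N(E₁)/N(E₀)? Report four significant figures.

n₁/n₀ = exp[−(E₁−E₀)/kT] = exp(−(0.0875 eV)/(0.190 eV)) = exp(-0.460526) = 0.6310.

0.6310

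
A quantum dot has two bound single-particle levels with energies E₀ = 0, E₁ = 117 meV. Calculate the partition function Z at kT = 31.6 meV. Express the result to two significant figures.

Z = 1.0

Eᵢ/kT = 0, 3.703.
Z = Σ e^(−Eᵢ/kT) = e^(−0) + e^(−3.703) = 1.000 + 0.02465 = 1.025.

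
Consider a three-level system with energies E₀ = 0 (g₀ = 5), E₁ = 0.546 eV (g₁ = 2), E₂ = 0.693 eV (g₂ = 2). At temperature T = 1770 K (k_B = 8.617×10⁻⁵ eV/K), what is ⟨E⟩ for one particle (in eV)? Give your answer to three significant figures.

k_BT = 8.617×10⁻⁵ × 1770 K = 0.15252 eV.
Eᵢ/kT = 0, 3.5799, 4.5437.
Z = Σ gᵢe^(−Eᵢ/kT) = 5·e^(−0) + 2·e^(−3.5799) + 2·e^(−4.5437) = 5.0000 + 0.055757 + 0.021268 = 5.0770.
⟨E⟩ = Σ Eᵢ gᵢe^(−Eᵢ/kT) / Z = (0·5.0000 + 0.546·0.055757 + 0.693·0.021268) / 5.0770 = 0.00890 eV.

0.00890 eV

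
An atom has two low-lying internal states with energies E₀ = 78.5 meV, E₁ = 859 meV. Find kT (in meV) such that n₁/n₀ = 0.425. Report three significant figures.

912 meV

n₁/n₀ = exp[−(E₁−E₀)/kT] = 0.425.
⇒ (E₁−E₀)/kT = ln(1/0.425) = ln(2.3529) = 0.85565.
kT = 780.5 meV / 0.85565 = 912 meV.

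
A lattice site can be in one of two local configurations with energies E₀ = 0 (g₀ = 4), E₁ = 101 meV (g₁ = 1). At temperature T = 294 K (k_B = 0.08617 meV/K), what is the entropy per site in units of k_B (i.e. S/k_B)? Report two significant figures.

1.4

k_BT = 0.08617 × 294 K = 25.33 meV.
Eᵢ/kT = 0, 3.987.
Z = Σ gᵢe^(−Eᵢ/kT) = 4·e^(−0) + 1·e^(−3.987) = 4.000 + 0.01856 = 4.019.
⟨E⟩ = Σ EᵢPᵢ = 0.4664 meV.
S/k_B = ln Z + ⟨E⟩/kT = ln(4.019) + 0.4664/25.33 = 1.391 + 0.01841 = 1.4.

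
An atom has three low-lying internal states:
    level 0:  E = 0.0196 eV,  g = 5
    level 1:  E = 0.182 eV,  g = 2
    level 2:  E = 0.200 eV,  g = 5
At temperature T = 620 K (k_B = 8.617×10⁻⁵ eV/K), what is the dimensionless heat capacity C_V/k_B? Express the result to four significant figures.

k_BT = 8.617×10⁻⁵ × 620 K = 0.0534254 eV.
Eᵢ/kT = 0.366867, 3.40662, 3.74354.
Z = Σ gᵢe^(−Eᵢ/kT) = 5·e^(−0.366867) + 2·e^(−3.40662) + 5·e^(−3.74354) = 3.46451 + 0.0663061 + 0.118351 = 3.64917.
⟨E⟩ = 0.0284016 eV, ⟨E²⟩ = 0.00226388 eV².
C_V/k_B = (⟨E²⟩ − ⟨E⟩²)/(kT)² = (0.00226388 − 0.000806651)/0.00285427 = 0.5105.

0.5105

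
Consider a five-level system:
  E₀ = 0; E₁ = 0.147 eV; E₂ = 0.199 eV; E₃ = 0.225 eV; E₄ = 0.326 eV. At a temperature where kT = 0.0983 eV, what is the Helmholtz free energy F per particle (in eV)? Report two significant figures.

Eᵢ/kT = 0, 1.495, 2.024, 2.289, 3.316.
Z = Σ e^(−Eᵢ/kT) = e^(−0) + e^(−1.495) + e^(−2.024) + e^(−2.289) + e^(−3.316) = 1.000 + 0.2242 + 0.1321 + 0.1014 + 0.03630 = 1.494.
F = −kT ln Z = −0.0983 × ln(1.494) = −0.0983 × 0.4015 = -0.039 eV.

-0.039 eV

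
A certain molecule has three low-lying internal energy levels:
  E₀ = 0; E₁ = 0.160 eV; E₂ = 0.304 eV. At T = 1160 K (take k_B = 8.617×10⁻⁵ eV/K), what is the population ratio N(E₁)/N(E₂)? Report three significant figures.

k_BT = 8.617×10⁻⁵ × 1160 K = 0.099957 eV.
n₁/n₂ = exp[−(E₁−E₂)/kT] = exp(−(-0.144 eV)/(0.099957 eV)) = exp(1.4406) = 4.22.

4.22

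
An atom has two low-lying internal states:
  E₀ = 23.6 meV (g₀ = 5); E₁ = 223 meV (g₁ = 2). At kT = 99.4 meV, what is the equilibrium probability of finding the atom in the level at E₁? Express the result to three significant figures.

0.0511

Eᵢ/kT = 0.23742, 2.2435.
Z = Σ gᵢe^(−Eᵢ/kT) = 5·e^(−0.23742) + 2·e^(−2.2435) = 3.9433 + 0.21217 = 4.1555.
P₁ = g₁ e^(−E₁/kT) / Z = 0.21217/4.1555 = 0.0511.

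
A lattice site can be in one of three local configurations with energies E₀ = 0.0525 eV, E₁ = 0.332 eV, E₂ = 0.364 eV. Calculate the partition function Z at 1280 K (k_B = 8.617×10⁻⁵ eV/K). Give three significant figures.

Z = 0.707

k_BT = 8.617×10⁻⁵ × 1280 K = 0.11030 eV.
Eᵢ/kT = 0.47597, 3.0100, 3.3001.
Z = Σ e^(−Eᵢ/kT) = e^(−0.47597) + e^(−3.0100) + e^(−3.3001) = 0.62128 + 0.049292 + 0.036879 = 0.70745.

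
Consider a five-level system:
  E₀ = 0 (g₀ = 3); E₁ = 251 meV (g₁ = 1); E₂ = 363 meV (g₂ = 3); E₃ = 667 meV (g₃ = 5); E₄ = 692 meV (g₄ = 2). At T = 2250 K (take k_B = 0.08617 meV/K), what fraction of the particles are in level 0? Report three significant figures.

0.759

k_BT = 0.08617 × 2250 K = 193.88 meV.
Eᵢ/kT = 0, 1.2946, 1.8723, 3.4403, 3.5692.
Z = Σ gᵢe^(−Eᵢ/kT) = 3·e^(−0) + 1·e^(−1.2946) + 3·e^(−1.8723) + 5·e^(−3.4403) + 2·e^(−3.5692) = 3.0000 + 0.27401 + 0.46131 + 0.16028 + 0.056357 = 3.9520.
P₀ = g₀ e^(−E₀/kT) / Z = 3.0000/3.9520 = 0.759.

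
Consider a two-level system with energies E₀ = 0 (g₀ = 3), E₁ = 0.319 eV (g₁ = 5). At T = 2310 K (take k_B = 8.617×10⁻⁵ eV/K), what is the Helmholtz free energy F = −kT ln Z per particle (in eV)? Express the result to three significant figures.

k_BT = 8.617×10⁻⁵ × 2310 K = 0.19905 eV.
Eᵢ/kT = 0, 1.6026.
Z = Σ gᵢe^(−Eᵢ/kT) = 3·e^(−0) + 5·e^(−1.6026) = 3.0000 + 1.0069 = 4.0069.
F = −kT ln Z = −0.19905 × ln(4.0069) = −0.19905 × 1.3880 = -0.276 eV.

-0.276 eV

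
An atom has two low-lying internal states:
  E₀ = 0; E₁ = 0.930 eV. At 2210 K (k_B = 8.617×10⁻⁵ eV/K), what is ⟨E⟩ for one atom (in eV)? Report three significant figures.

0.00699 eV

k_BT = 8.617×10⁻⁵ × 2210 K = 0.19044 eV.
Eᵢ/kT = 0, 4.8834.
Z = Σ e^(−Eᵢ/kT) = e^(−0) + e^(−4.8834) = 1.0000 + 0.0075712 = 1.0076.
⟨E⟩ = Σ Eᵢ e^(−Eᵢ/kT) / Z = (0·1.0000 + 0.930·0.0075712) / 1.0076 = 0.00699 eV.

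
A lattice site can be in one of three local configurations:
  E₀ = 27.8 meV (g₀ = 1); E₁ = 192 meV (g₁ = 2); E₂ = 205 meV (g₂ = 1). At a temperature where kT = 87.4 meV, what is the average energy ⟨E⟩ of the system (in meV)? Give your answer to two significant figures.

Eᵢ/kT = 0.3181, 2.197, 2.346.
Z = Σ gᵢe^(−Eᵢ/kT) = 1·e^(−0.3181) + 2·e^(−2.197) + 1·e^(−2.346) = 0.7275 + 0.2223 + 0.09575 = 1.046.
⟨E⟩ = Σ Eᵢ gᵢe^(−Eᵢ/kT) / Z = (27.8·0.7275 + 192·0.2223 + 205·0.09575) / 1.046 = 79 meV.

79 meV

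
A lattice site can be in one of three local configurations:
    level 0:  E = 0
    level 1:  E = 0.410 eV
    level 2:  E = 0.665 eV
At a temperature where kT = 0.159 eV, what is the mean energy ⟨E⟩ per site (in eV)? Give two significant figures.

0.038 eV

Eᵢ/kT = 0, 2.579, 4.182.
Z = Σ e^(−Eᵢ/kT) = e^(−0) + e^(−2.579) + e^(−4.182) = 1.000 + 0.07585 + 0.01527 = 1.091.
⟨E⟩ = Σ Eᵢ e^(−Eᵢ/kT) / Z = (0·1.000 + 0.410·0.07585 + 0.665·0.01527) / 1.091 = 0.038 eV.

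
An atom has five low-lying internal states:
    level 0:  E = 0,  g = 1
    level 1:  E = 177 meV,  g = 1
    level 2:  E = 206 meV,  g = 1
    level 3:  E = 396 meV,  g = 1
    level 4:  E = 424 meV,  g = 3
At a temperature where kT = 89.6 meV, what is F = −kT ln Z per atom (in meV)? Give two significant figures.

-22 meV

Eᵢ/kT = 0, 1.975, 2.299, 4.420, 4.732.
Z = Σ gᵢe^(−Eᵢ/kT) = 1·e^(−0) + 1·e^(−1.975) + 1·e^(−2.299) + 1·e^(−4.420) + 3·e^(−4.732) = 1.000 + 0.1388 + 0.1004 + 0.01203 + 0.02643 = 1.278.
F = −kT ln Z = −89.6 × ln(1.278) = −89.6 × 0.2453 = -22 meV.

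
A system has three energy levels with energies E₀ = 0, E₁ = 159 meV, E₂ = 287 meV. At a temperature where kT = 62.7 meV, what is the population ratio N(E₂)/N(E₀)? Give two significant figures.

n₂/n₀ = exp[−(E₂−E₀)/kT] = exp(−(287 meV)/(62.7 meV)) = exp(-4.577) = 0.010.

0.010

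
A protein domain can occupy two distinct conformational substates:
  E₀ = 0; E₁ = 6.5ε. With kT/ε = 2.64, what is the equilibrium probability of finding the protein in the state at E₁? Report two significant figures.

Eᵢ/kT = 0, 2.462.
Z = Σ e^(−Eᵢ/kT) = e^(−0) + e^(−2.462) = 1.000 + 0.08526 = 1.085.
P₁ = e^(−E₁/kT) / Z = 0.08526/1.085 = 0.079.

0.079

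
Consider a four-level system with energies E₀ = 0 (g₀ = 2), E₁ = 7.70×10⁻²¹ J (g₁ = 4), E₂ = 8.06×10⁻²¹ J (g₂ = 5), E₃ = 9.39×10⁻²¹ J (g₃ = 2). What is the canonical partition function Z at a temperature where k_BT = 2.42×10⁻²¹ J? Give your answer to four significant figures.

Z = 2.386

Eᵢ/kT = 0, 3.18182, 3.33058, 3.88017.
Z = Σ gᵢe^(−Eᵢ/kT) = 2·e^(−0) + 4·e^(−3.18182) + 5·e^(−3.33058) + 2·e^(−3.88017) = 2.00000 + 0.166040 + 0.178862 + 0.0412946 = 2.38620.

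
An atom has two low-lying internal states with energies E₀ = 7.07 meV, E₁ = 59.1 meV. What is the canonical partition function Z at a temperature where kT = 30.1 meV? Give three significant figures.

Z = 0.931

Eᵢ/kT = 0.23488, 1.9635.
Z = Σ e^(−Eᵢ/kT) = e^(−0.23488) + e^(−1.9635) = 0.79067 + 0.14037 = 0.93104.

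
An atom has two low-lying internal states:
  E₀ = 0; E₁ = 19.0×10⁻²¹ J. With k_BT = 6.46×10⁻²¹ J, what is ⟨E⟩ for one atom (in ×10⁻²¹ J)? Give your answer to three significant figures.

Eᵢ/kT = 0, 2.9412.
Z = Σ e^(−Eᵢ/kT) = e^(−0) + e^(−2.9412) = 1.0000 + 0.052802 = 1.0528.
⟨E⟩ = Σ Eᵢ e^(−Eᵢ/kT) / Z = (0·1.0000 + 19.0·0.052802) / 1.0528 = 0.953 ×10⁻²¹ J.

0.953 ×10⁻²¹ J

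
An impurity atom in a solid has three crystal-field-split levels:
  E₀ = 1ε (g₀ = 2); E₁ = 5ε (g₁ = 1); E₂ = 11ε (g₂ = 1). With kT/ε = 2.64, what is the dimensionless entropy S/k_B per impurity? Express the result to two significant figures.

0.99

Eᵢ/kT = 0.3788, 1.894, 4.167.
Z = Σ gᵢe^(−Eᵢ/kT) = 2·e^(−0.3788) + 1·e^(−1.894) + 1·e^(−4.167) = 1.369 + 0.1505 + 0.01550 = 1.535.
⟨E⟩ = Σ EᵢPᵢ = 1.493 ε.
S/k_B = ln Z + ⟨E⟩/kT = ln(1.535) + 1.493/2.64 = 0.4285 + 0.5655 = 0.99.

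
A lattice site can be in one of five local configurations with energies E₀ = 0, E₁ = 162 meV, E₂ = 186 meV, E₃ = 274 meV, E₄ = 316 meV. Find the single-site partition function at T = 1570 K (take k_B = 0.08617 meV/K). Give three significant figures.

k_BT = 0.08617 × 1570 K = 135.29 meV.
Eᵢ/kT = 0, 1.1974, 1.3748, 2.0253, 2.3357.
Z = Σ e^(−Eᵢ/kT) = e^(−0) + e^(−1.1974) + e^(−1.3748) + e^(−2.0253) + e^(−2.3357) = 1.0000 + 0.30198 + 0.25289 + 0.13195 + 0.096743 = 1.7836.

Z = 1.78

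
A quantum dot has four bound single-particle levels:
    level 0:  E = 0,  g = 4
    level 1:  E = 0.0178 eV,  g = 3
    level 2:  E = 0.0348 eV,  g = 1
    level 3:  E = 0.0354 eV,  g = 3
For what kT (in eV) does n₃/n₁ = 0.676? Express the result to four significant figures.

n₃/n₁ = (g₃/g₁) exp[−(E₃−E₁)/kT] = 0.676.
⇒ (E₃−E₁)/kT = ln((3/3)/0.676) = ln(1.47929) = 0.391562.
kT = 0.0176 eV / 0.391562 = 0.04495 eV.

0.04495 eV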